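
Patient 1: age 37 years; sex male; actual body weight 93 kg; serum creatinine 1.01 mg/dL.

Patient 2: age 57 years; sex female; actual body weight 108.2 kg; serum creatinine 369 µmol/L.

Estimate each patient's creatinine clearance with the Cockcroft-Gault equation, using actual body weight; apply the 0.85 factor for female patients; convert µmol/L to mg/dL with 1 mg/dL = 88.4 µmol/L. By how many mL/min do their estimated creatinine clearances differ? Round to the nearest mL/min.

Patient 1: CrCl = (140 − 37) × 93 / (72 × 1.01) = 9579.0 / 72.72 ≈ 131.7 mL/min
Patient 2: SCr = 369 / 88.4 = 4.174 mg/dL
Patient 2: CrCl = (140 − 57) × 108.2 / (72 × 4.174) × 0.85 = 8980.6 / 300.53 × 0.85 ≈ 25.4 mL/min
|131.7 − 25.4| = 106.3 mL/min

106 mL/min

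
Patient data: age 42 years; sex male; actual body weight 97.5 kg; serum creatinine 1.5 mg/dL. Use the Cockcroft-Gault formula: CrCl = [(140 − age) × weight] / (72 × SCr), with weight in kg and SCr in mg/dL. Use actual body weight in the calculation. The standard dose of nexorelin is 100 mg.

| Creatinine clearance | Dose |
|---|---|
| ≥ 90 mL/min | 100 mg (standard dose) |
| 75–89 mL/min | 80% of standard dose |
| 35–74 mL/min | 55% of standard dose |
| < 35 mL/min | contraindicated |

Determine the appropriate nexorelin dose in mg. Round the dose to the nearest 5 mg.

CrCl = (140 − 42) × 97.5 / (72 × 1.5) = 9555.0 / 108.00 ≈ 88.5 mL/min
CrCl ≈ 88 mL/min → bracket 75–89 mL/min.
80% of 100 mg = 80 mg

80 mg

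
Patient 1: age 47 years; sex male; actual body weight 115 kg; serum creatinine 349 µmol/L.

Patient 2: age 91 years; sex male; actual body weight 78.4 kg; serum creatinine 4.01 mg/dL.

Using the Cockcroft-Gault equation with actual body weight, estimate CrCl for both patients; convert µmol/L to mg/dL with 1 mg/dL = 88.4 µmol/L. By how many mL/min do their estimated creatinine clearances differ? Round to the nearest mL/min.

Patient 1: SCr = 349 / 88.4 = 3.948 mg/dL
Patient 1: CrCl = (140 − 47) × 115 / (72 × 3.948) = 10695.0 / 284.26 ≈ 37.6 mL/min
Patient 2: CrCl = (140 − 91) × 78.4 / (72 × 4.01) = 3841.6 / 288.72 ≈ 13.3 mL/min
|37.6 − 13.3| = 24.3 mL/min

24 mL/min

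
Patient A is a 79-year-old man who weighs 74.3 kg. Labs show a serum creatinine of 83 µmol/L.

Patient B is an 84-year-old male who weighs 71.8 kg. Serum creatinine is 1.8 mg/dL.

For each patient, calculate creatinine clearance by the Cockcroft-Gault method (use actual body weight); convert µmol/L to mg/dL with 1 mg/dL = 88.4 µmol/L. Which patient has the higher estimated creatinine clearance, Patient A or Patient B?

Patient A

Patient A: SCr = 83 / 88.4 = 0.939 mg/dL
Patient A: CrCl = (140 − 79) × 74.3 / (72 × 0.939) = 4532.3 / 67.61 ≈ 67.0 mL/min
Patient B: CrCl = (140 − 84) × 71.8 / (72 × 1.8) = 4020.8 / 129.60 ≈ 31.0 mL/min
67.0 vs 31.0 mL/min → Patient A is higher.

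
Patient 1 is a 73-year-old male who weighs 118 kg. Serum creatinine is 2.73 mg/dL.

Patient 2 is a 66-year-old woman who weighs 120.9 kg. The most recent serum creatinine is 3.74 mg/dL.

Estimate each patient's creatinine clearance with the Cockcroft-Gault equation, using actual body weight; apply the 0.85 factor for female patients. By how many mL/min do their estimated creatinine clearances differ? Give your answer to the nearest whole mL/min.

Patient 1: CrCl = (140 − 73) × 118 / (72 × 2.73) = 7906.0 / 196.56 ≈ 40.2 mL/min
Patient 2: CrCl = (140 − 66) × 120.9 / (72 × 3.74) × 0.85 = 8946.6 / 269.28 × 0.85 ≈ 28.2 mL/min
|40.2 − 28.2| = 12.0 mL/min

12 mL/min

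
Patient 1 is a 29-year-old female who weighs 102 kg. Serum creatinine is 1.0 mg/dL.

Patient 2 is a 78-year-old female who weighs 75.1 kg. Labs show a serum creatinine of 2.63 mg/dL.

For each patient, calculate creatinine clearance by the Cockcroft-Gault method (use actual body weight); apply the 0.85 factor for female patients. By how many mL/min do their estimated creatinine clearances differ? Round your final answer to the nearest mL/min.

Patient 1: CrCl = (140 − 29) × 102 / (72 × 1) × 0.85 = 11322.0 / 72.00 × 0.85 ≈ 133.7 mL/min
Patient 2: CrCl = (140 − 78) × 75.1 / (72 × 2.63) × 0.85 = 4656.2 / 189.36 × 0.85 ≈ 20.9 mL/min
|133.7 − 20.9| = 112.8 mL/min

113 mL/min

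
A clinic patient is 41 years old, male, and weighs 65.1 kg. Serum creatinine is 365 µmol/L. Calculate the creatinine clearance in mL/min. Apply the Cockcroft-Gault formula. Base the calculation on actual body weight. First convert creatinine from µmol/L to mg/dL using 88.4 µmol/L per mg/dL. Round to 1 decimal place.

21.7 mL/min

SCr = 365 / 88.4 = 4.129 mg/dL
CrCl = (140 − 41) × 65.1 / (72 × 4.129) = 6444.9 / 297.29 ≈ 21.7 mL/min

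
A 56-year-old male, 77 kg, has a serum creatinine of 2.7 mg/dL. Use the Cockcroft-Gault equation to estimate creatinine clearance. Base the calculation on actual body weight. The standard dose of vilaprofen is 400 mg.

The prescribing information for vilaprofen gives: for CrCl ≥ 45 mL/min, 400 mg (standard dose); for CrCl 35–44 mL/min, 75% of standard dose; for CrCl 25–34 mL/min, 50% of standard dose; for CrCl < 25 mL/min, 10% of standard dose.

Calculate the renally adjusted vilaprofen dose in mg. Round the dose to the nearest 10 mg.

CrCl = (140 − 56) × 77 / (72 × 2.7) = 6468.0 / 194.40 ≈ 33.3 mL/min
CrCl ≈ 33 mL/min → bracket 25–34 mL/min.
50% of 400 mg = 200 mg

200 mg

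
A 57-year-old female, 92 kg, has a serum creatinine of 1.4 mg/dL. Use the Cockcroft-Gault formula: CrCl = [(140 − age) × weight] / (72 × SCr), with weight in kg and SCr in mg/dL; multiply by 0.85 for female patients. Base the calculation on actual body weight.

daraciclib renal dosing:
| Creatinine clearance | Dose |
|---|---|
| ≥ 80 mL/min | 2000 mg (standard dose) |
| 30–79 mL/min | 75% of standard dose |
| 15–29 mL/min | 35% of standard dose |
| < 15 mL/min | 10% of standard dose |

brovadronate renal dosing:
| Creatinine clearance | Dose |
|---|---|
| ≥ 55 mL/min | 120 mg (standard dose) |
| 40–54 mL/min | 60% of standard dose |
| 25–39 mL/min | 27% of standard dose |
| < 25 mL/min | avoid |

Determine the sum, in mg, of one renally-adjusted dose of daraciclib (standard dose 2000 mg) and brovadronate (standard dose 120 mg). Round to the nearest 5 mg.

1620 mg

CrCl = (140 − 57) × 92 / (72 × 1.4) × 0.85 = 7636.0 / 100.80 × 0.85 ≈ 64.4 mL/min
CrCl ≈ 64 mL/min.
daraciclib: 30–79 mL/min → 75% of 2000 mg = 1500 mg.
brovadronate: ≥ 55 mL/min → 100% of 120 mg = 120 mg.
Total = 1500 + 120 = 1620 mg.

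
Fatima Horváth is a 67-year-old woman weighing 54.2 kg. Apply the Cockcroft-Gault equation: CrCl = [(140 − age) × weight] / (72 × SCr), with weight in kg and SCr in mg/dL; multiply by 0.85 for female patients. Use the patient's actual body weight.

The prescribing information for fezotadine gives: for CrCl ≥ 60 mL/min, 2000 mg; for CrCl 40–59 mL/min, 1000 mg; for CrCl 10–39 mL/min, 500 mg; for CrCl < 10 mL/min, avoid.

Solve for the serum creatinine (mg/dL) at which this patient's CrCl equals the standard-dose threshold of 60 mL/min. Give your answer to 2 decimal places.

Standard dose requires CrCl ≥ 60 mL/min.
Set (140 − 67) × 54.2 × 0.85 / (72 × SCr) = 60
SCr = (140 − 67) × 54.2 × 0.85 / (72 × 60) = 0.778 mg/dL

0.78 mg/dL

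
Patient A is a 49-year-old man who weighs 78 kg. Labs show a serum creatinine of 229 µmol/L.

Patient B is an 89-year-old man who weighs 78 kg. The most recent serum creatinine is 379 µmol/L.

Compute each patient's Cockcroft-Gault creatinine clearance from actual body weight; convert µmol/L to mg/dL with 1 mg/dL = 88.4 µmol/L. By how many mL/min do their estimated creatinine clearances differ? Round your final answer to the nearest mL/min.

Patient A: SCr = 229 / 88.4 = 2.59 mg/dL
Patient A: CrCl = (140 − 49) × 78 / (72 × 2.59) = 7098.0 / 186.48 ≈ 38.1 mL/min
Patient B: SCr = 379 / 88.4 = 4.287 mg/dL
Patient B: CrCl = (140 − 89) × 78 / (72 × 4.287) = 3978.0 / 308.66 ≈ 12.9 mL/min
|38.1 − 12.9| = 25.2 mL/min

25 mL/min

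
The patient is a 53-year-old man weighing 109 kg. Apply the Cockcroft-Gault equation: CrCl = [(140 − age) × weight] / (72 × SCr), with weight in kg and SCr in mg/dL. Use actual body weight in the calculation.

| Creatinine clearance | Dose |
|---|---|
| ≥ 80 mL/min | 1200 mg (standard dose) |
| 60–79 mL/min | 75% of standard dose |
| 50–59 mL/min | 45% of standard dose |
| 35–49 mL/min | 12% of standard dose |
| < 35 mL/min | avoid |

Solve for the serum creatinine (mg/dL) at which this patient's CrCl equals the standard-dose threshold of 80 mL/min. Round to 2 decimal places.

Standard dose requires CrCl ≥ 80 mL/min.
Set (140 − 53) × 109 / (72 × SCr) = 80
SCr = (140 − 53) × 109 / (72 × 80) = 1.646 mg/dL

1.65 mg/dL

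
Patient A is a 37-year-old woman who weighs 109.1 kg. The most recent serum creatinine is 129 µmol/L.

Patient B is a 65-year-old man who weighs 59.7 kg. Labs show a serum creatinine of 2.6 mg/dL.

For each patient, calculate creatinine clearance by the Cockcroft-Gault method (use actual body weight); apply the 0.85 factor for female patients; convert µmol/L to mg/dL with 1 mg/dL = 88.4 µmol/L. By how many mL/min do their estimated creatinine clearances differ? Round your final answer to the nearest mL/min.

Patient A: SCr = 129 / 88.4 = 1.459 mg/dL
Patient A: CrCl = (140 − 37) × 109.1 / (72 × 1.459) × 0.85 = 11237.3 / 105.05 × 0.85 ≈ 90.9 mL/min
Patient B: CrCl = (140 − 65) × 59.7 / (72 × 2.6) = 4477.5 / 187.20 ≈ 23.9 mL/min
|90.9 − 23.9| = 67.0 mL/min

67 mL/min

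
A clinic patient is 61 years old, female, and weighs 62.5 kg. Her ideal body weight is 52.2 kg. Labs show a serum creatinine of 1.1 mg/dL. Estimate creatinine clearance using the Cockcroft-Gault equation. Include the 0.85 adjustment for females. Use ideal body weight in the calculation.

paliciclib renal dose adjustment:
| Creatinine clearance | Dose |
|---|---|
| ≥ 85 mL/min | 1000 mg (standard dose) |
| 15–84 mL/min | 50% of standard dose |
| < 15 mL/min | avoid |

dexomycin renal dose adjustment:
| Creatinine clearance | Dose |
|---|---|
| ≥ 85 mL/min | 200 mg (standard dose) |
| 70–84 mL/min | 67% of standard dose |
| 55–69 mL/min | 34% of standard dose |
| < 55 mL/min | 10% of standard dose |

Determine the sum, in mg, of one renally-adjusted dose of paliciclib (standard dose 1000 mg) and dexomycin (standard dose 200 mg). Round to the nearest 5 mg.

CrCl = (140 − 61) × 52.2 / (72 × 1.1) × 0.85 = 4123.8 / 79.20 × 0.85 ≈ 44.3 mL/min
CrCl ≈ 44 mL/min.
paliciclib: 15–84 mL/min → 50% of 1000 mg = 500 mg.
dexomycin: < 55 mL/min → 10% of 200 mg = 20 mg.
Total = 500 + 20 = 520 mg.

520 mg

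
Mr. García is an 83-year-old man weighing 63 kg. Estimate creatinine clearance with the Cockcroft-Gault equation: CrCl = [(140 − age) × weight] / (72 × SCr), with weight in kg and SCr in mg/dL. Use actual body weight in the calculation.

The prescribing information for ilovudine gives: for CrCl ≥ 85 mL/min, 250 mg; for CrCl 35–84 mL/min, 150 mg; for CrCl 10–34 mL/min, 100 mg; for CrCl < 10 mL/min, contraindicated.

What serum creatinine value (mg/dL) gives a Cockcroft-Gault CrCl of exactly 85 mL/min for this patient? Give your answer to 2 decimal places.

0.59 mg/dL

Standard dose requires CrCl ≥ 85 mL/min.
Set (140 − 83) × 63 / (72 × SCr) = 85
SCr = (140 − 83) × 63 / (72 × 85) = 0.587 mg/dL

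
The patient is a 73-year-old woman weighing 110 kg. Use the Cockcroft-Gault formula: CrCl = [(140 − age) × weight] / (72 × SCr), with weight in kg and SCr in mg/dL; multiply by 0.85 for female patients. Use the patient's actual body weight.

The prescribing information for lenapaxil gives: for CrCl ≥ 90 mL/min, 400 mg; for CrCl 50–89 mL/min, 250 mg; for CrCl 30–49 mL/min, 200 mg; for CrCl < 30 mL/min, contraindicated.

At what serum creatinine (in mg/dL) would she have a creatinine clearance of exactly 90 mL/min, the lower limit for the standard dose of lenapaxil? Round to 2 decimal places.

Standard dose requires CrCl ≥ 90 mL/min.
Set (140 − 73) × 110 × 0.85 / (72 × SCr) = 90
SCr = (140 − 73) × 110 × 0.85 / (72 × 90) = 0.967 mg/dL

0.97 mg/dL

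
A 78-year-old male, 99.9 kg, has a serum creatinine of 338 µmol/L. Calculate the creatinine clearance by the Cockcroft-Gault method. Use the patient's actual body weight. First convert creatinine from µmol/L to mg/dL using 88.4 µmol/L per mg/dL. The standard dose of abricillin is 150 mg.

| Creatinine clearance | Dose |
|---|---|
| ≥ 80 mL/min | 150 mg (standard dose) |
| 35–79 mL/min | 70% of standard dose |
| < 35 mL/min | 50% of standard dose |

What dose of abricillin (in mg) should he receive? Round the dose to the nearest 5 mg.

SCr = 338 / 88.4 = 3.824 mg/dL
CrCl = (140 − 78) × 99.9 / (72 × 3.824) = 6193.8 / 275.33 ≈ 22.5 mL/min
CrCl ≈ 22 mL/min → bracket < 35 mL/min.
50% of 150 mg = 75 mg

75 mg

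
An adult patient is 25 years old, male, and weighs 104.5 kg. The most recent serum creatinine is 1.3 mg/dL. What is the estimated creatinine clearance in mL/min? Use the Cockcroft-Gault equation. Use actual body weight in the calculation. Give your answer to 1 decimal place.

CrCl = (140 − 25) × 104.5 / (72 × 1.3) = 12017.5 / 93.60 ≈ 128.4 mL/min

128.4 mL/min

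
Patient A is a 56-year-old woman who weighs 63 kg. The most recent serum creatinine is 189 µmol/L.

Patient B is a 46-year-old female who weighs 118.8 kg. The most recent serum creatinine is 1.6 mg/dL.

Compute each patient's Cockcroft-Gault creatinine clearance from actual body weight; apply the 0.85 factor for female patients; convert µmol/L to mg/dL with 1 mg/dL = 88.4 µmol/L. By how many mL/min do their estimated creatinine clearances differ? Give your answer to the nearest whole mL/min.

Patient A: SCr = 189 / 88.4 = 2.138 mg/dL
Patient A: CrCl = (140 − 56) × 63 / (72 × 2.138) × 0.85 = 5292.0 / 153.94 × 0.85 ≈ 29.2 mL/min
Patient B: CrCl = (140 − 46) × 118.8 / (72 × 1.6) × 0.85 = 11167.2 / 115.20 × 0.85 ≈ 82.4 mL/min
|29.2 − 82.4| = 53.2 mL/min

53 mL/min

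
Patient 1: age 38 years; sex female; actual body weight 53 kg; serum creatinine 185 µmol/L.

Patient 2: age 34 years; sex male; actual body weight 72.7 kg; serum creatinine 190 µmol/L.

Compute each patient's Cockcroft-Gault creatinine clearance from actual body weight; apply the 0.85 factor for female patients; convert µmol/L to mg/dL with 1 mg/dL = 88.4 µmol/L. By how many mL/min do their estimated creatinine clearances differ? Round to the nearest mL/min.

Patient 1: SCr = 185 / 88.4 = 2.093 mg/dL
Patient 1: CrCl = (140 − 38) × 53 / (72 × 2.093) × 0.85 = 5406.0 / 150.70 × 0.85 ≈ 30.5 mL/min
Patient 2: SCr = 190 / 88.4 = 2.149 mg/dL
Patient 2: CrCl = (140 − 34) × 72.7 / (72 × 2.149) = 7706.2 / 154.73 ≈ 49.8 mL/min
|30.5 − 49.8| = 19.3 mL/min

19 mL/min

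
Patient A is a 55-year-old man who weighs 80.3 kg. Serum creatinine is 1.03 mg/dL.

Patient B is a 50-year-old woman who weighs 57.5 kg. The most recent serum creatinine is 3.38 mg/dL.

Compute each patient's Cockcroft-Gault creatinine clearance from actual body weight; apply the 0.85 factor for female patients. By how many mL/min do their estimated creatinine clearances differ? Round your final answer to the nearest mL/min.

74 mL/min

Patient A: CrCl = (140 − 55) × 80.3 / (72 × 1.03) = 6825.5 / 74.16 ≈ 92.0 mL/min
Patient B: CrCl = (140 − 50) × 57.5 / (72 × 3.38) × 0.85 = 5175.0 / 243.36 × 0.85 ≈ 18.1 mL/min
|92.0 − 18.1| = 73.9 mL/min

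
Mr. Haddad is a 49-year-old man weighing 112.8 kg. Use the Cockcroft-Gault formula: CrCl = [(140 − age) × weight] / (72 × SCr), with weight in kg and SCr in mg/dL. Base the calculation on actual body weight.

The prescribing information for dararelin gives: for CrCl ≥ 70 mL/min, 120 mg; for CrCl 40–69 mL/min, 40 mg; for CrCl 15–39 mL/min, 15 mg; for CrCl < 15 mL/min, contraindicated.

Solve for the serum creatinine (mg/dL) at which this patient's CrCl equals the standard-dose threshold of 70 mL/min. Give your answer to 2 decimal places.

2.04 mg/dL

Standard dose requires CrCl ≥ 70 mL/min.
Set (140 − 49) × 112.8 / (72 × SCr) = 70
SCr = (140 − 49) × 112.8 / (72 × 70) = 2.037 mg/dL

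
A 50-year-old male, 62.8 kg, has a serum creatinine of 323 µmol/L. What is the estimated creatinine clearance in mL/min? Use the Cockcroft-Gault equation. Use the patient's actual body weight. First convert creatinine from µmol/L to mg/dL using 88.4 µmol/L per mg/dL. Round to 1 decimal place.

21.5 mL/min

SCr = 323 / 88.4 = 3.654 mg/dL
CrCl = (140 − 50) × 62.8 / (72 × 3.654) = 5652.0 / 263.09 ≈ 21.5 mL/min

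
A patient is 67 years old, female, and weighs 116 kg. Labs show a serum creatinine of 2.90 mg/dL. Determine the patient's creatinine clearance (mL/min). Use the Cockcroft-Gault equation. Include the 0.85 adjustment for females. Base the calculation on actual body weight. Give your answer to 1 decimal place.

34.5 mL/min

CrCl = (140 − 67) × 116 / (72 × 2.9) × 0.85 = 8468.0 / 208.80 × 0.85 ≈ 34.5 mL/min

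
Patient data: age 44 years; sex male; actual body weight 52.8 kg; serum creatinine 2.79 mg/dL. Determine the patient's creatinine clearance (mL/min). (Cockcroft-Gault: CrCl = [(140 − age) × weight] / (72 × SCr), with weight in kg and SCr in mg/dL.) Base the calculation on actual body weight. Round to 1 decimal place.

CrCl = (140 − 44) × 52.8 / (72 × 2.79) = 5068.8 / 200.88 ≈ 25.2 mL/min

25.2 mL/min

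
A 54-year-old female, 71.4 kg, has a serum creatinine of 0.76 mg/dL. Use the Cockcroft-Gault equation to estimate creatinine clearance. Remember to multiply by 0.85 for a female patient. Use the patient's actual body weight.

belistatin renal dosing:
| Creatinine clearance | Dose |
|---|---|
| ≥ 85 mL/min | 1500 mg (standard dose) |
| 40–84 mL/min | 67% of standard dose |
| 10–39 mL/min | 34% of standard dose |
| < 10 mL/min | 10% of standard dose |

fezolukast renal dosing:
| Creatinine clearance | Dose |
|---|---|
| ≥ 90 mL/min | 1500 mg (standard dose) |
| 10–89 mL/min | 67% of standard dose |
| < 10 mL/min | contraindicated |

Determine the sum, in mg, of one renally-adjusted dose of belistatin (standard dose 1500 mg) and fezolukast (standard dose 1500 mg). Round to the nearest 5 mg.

3000 mg

CrCl = (140 − 54) × 71.4 / (72 × 0.76) × 0.85 = 6140.4 / 54.72 × 0.85 ≈ 95.4 mL/min
CrCl ≈ 95 mL/min.
belistatin: ≥ 85 mL/min → 100% of 1500 mg = 1500 mg.
fezolukast: ≥ 90 mL/min → 100% of 1500 mg = 1500 mg.
Total = 1500 + 1500 = 3000 mg.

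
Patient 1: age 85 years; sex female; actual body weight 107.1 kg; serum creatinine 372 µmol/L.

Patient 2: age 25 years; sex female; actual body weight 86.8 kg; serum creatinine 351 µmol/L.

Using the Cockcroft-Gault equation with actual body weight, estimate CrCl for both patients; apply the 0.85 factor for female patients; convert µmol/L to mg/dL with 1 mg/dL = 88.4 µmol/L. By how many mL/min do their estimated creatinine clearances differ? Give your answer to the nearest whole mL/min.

Patient 1: SCr = 372 / 88.4 = 4.208 mg/dL
Patient 1: CrCl = (140 − 85) × 107.1 / (72 × 4.208) × 0.85 = 5890.5 / 302.98 × 0.85 ≈ 16.5 mL/min
Patient 2: SCr = 351 / 88.4 = 3.971 mg/dL
Patient 2: CrCl = (140 − 25) × 86.8 / (72 × 3.971) × 0.85 = 9982.0 / 285.91 × 0.85 ≈ 29.7 mL/min
|16.5 − 29.7| = 13.2 mL/min

13 mL/min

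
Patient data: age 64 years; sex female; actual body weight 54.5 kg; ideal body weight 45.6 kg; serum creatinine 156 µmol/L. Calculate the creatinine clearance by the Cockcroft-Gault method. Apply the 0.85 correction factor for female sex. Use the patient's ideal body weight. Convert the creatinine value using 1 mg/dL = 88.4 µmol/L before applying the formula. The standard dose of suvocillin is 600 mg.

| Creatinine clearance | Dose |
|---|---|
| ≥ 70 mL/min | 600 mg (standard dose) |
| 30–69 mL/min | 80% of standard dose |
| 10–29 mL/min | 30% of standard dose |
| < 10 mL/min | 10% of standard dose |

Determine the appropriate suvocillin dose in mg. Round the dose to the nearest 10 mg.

SCr = 156 / 88.4 = 1.765 mg/dL
CrCl = (140 − 64) × 45.6 / (72 × 1.765) × 0.85 = 3465.6 / 127.08 × 0.85 ≈ 23.2 mL/min
CrCl ≈ 23 mL/min → bracket 10–29 mL/min.
30% of 600 mg = 180 mg

180 mg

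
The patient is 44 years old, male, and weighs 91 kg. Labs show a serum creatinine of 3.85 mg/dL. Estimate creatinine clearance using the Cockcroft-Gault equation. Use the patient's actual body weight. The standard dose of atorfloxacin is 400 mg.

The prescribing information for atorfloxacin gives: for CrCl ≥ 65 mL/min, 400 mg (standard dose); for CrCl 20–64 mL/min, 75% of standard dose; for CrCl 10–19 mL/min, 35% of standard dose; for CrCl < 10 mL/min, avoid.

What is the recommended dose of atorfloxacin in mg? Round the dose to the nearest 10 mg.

300 mg

CrCl = (140 − 44) × 91 / (72 × 3.85) = 8736.0 / 277.20 ≈ 31.5 mL/min
CrCl ≈ 32 mL/min → bracket 20–64 mL/min.
75% of 400 mg = 300 mg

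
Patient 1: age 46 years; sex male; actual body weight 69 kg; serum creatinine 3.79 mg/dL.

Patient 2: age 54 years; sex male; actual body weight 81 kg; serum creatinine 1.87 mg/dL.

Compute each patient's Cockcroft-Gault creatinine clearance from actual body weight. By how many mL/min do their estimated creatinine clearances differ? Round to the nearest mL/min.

Patient 1: CrCl = (140 − 46) × 69 / (72 × 3.79) = 6486.0 / 272.88 ≈ 23.8 mL/min
Patient 2: CrCl = (140 − 54) × 81 / (72 × 1.87) = 6966.0 / 134.64 ≈ 51.7 mL/min
|23.8 − 51.7| = 27.9 mL/min

28 mL/min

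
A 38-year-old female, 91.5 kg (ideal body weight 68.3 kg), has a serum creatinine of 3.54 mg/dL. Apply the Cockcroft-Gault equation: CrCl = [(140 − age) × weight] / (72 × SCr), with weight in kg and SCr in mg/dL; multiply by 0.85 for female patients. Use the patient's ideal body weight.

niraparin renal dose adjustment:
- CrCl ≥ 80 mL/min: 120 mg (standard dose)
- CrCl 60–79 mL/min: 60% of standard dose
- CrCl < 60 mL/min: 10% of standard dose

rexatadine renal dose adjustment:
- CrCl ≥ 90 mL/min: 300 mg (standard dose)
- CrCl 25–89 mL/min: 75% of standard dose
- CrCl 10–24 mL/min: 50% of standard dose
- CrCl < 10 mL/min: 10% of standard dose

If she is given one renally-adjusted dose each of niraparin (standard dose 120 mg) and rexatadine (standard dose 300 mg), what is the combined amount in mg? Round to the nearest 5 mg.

CrCl = (140 − 38) × 68.3 / (72 × 3.54) × 0.85 = 6966.6 / 254.88 × 0.85 ≈ 23.2 mL/min
CrCl ≈ 23 mL/min.
niraparin: < 60 mL/min → 10% of 120 mg = 12 mg.
rexatadine: 10–24 mL/min → 50% of 300 mg = 150 mg.
Total = 12 + 150 = 162 mg.

160 mg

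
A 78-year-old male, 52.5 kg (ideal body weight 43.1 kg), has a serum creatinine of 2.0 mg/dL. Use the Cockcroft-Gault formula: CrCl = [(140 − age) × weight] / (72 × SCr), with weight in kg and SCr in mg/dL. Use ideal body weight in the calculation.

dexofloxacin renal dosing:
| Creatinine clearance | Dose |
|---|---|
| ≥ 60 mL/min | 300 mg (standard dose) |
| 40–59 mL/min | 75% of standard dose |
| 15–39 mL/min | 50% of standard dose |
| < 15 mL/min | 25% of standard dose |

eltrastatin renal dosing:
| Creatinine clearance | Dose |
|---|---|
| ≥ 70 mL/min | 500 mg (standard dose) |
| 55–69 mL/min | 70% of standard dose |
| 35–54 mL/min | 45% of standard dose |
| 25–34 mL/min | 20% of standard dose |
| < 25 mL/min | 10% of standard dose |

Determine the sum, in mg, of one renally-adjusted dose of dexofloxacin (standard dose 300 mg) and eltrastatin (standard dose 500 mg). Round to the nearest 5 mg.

CrCl = (140 − 78) × 43.1 / (72 × 2) = 2672.2 / 144.00 ≈ 18.6 mL/min
CrCl ≈ 19 mL/min.
dexofloxacin: 15–39 mL/min → 50% of 300 mg = 150 mg.
eltrastatin: < 25 mL/min → 10% of 500 mg = 50 mg.
Total = 150 + 50 = 200 mg.

200 mg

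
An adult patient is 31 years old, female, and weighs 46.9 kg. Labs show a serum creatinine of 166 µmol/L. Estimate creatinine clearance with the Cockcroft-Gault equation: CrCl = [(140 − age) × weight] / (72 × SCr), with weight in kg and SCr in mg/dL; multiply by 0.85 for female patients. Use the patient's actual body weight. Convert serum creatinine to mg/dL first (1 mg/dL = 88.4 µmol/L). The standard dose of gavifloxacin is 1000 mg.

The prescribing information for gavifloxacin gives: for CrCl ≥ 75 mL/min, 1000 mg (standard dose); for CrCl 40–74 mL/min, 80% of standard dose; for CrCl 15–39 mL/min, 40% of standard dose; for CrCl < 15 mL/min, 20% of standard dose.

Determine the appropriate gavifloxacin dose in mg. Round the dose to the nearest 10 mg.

SCr = 166 / 88.4 = 1.878 mg/dL
CrCl = (140 − 31) × 46.9 / (72 × 1.878) × 0.85 = 5112.1 / 135.22 × 0.85 ≈ 32.1 mL/min
CrCl ≈ 32 mL/min → bracket 15–39 mL/min.
40% of 1000 mg = 400 mg

400 mg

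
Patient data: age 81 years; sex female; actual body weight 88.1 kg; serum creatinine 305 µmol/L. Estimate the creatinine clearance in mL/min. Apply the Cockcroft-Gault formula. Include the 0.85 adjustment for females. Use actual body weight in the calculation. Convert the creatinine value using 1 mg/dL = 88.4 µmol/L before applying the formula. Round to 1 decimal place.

17.8 mL/min

SCr = 305 / 88.4 = 3.45 mg/dL
CrCl = (140 − 81) × 88.1 / (72 × 3.45) × 0.85 = 5197.9 / 248.40 × 0.85 ≈ 17.8 mL/min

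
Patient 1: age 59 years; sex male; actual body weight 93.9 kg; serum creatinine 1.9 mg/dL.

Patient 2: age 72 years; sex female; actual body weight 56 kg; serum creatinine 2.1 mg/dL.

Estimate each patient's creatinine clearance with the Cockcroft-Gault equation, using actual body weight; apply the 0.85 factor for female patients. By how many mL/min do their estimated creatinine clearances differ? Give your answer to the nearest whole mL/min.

34 mL/min

Patient 1: CrCl = (140 − 59) × 93.9 / (72 × 1.9) = 7605.9 / 136.80 ≈ 55.6 mL/min
Patient 2: CrCl = (140 − 72) × 56 / (72 × 2.1) × 0.85 = 3808.0 / 151.20 × 0.85 ≈ 21.4 mL/min
|55.6 − 21.4| = 34.2 mL/min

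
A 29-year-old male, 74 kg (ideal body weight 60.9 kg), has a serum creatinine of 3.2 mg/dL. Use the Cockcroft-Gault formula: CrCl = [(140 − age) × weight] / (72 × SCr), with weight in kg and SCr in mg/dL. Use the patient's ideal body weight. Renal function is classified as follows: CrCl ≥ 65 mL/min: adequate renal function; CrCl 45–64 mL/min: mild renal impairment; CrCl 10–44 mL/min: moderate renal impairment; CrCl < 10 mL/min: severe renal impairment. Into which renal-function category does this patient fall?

moderate renal impairment

CrCl = (140 − 29) × 60.9 / (72 × 3.2) = 6759.9 / 230.40 ≈ 29.3 mL/min
29 mL/min falls in the 'moderate renal impairment' range.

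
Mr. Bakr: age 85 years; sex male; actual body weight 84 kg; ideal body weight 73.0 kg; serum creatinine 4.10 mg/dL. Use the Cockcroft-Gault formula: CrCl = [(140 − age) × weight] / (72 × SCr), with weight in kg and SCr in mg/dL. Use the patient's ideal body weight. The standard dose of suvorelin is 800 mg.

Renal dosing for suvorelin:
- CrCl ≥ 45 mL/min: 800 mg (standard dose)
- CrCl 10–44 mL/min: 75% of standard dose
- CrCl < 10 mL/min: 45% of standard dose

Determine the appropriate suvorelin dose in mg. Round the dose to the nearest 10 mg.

600 mg

CrCl = (140 − 85) × 73 / (72 × 4.1) = 4015.0 / 295.20 ≈ 13.6 mL/min
CrCl ≈ 14 mL/min → bracket 10–44 mL/min.
75% of 800 mg = 600 mg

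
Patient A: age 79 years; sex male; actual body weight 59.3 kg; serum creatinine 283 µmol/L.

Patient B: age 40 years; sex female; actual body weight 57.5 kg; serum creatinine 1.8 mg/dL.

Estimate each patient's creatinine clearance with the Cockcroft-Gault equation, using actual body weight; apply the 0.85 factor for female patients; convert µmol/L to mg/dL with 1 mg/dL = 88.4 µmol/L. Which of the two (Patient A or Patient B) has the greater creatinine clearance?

Patient A: SCr = 283 / 88.4 = 3.201 mg/dL
Patient A: CrCl = (140 − 79) × 59.3 / (72 × 3.201) = 3617.3 / 230.47 ≈ 15.7 mL/min
Patient B: CrCl = (140 − 40) × 57.5 / (72 × 1.8) × 0.85 = 5750.0 / 129.60 × 0.85 ≈ 37.7 mL/min
15.7 vs 37.7 mL/min → Patient B is higher.

Patient B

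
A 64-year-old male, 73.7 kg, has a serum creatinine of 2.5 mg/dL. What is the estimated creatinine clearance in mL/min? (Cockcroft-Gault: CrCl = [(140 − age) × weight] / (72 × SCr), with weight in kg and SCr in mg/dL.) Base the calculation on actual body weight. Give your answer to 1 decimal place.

CrCl = (140 − 64) × 73.7 / (72 × 2.5) = 5601.2 / 180.00 ≈ 31.1 mL/min

31.1 mL/min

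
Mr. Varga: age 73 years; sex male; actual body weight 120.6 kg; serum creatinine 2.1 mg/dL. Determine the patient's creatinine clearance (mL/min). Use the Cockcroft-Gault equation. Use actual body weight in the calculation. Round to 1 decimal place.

CrCl = (140 − 73) × 120.6 / (72 × 2.1) = 8080.2 / 151.20 ≈ 53.4 mL/min

53.4 mL/min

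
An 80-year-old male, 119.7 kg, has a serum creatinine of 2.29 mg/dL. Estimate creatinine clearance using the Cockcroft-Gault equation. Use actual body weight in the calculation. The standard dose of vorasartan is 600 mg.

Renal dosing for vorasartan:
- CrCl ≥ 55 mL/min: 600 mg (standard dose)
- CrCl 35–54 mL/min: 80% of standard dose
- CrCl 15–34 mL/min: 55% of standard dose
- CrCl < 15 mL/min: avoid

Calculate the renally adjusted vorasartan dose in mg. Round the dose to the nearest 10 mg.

CrCl = (140 − 80) × 119.7 / (72 × 2.29) = 7182.0 / 164.88 ≈ 43.6 mL/min
CrCl ≈ 44 mL/min → bracket 35–54 mL/min.
80% of 600 mg = 480 mg

480 mg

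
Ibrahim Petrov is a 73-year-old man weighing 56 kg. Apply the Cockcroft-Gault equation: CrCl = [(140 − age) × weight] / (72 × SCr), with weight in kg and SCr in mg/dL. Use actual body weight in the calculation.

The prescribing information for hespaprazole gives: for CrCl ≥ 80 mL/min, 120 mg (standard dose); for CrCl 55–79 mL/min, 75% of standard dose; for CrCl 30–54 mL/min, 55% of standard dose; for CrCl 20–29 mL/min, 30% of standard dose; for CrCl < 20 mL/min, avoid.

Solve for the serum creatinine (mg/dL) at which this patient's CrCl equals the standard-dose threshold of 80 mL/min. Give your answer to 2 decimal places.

0.65 mg/dL

Standard dose requires CrCl ≥ 80 mL/min.
Set (140 − 73) × 56 / (72 × SCr) = 80
SCr = (140 − 73) × 56 / (72 × 80) = 0.651 mg/dL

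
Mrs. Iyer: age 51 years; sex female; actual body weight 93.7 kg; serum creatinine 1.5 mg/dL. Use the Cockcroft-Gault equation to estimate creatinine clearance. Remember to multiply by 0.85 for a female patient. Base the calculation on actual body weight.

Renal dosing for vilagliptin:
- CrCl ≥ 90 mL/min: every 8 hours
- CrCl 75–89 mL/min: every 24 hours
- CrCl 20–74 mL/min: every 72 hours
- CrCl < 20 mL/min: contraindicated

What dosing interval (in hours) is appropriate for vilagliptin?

every 72 hours

CrCl = (140 − 51) × 93.7 / (72 × 1.5) × 0.85 = 8339.3 / 108.00 × 0.85 ≈ 65.6 mL/min
CrCl ≈ 66 mL/min → bracket 20–74 mL/min → every 72 hours.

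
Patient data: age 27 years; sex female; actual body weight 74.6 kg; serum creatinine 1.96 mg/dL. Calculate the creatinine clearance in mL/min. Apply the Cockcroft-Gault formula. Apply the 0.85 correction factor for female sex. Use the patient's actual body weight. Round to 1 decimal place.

50.8 mL/min

CrCl = (140 − 27) × 74.6 / (72 × 1.96) × 0.85 = 8429.8 / 141.12 × 0.85 ≈ 50.8 mL/min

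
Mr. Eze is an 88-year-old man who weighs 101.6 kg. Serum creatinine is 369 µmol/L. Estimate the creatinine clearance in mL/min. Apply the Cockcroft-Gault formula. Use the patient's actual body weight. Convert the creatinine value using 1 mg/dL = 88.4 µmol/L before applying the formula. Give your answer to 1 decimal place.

SCr = 369 / 88.4 = 4.174 mg/dL
CrCl = (140 − 88) × 101.6 / (72 × 4.174) = 5283.2 / 300.53 ≈ 17.6 mL/min

17.6 mL/min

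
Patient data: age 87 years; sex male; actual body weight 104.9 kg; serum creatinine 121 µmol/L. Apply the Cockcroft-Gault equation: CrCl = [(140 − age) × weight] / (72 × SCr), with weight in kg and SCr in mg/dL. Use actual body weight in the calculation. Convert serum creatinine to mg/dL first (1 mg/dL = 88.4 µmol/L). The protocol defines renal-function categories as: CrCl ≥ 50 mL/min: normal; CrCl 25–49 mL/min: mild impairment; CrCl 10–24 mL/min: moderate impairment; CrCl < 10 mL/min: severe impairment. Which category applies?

normal

SCr = 121 / 88.4 = 1.369 mg/dL
CrCl = (140 − 87) × 104.9 / (72 × 1.369) = 5559.7 / 98.57 ≈ 56.4 mL/min
56 mL/min falls in the 'normal' range.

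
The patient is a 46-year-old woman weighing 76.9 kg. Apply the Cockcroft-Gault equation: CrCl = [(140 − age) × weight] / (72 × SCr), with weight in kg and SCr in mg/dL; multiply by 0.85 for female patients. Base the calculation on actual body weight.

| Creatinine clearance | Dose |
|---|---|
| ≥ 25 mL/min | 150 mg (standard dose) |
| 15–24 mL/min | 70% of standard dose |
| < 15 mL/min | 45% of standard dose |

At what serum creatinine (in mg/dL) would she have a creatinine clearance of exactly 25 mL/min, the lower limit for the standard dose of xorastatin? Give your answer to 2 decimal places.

Standard dose requires CrCl ≥ 25 mL/min.
Set (140 − 46) × 76.9 × 0.85 / (72 × SCr) = 25
SCr = (140 − 46) × 76.9 × 0.85 / (72 × 25) = 3.414 mg/dL

3.41 mg/dL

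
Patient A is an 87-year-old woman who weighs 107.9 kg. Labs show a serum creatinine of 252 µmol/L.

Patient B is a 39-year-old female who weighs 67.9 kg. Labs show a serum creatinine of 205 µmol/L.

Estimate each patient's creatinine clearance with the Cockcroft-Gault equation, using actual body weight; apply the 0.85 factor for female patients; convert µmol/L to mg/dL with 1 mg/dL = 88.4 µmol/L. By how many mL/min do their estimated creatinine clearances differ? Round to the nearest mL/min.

11 mL/min

Patient A: SCr = 252 / 88.4 = 2.851 mg/dL
Patient A: CrCl = (140 − 87) × 107.9 / (72 × 2.851) × 0.85 = 5718.7 / 205.27 × 0.85 ≈ 23.7 mL/min
Patient B: SCr = 205 / 88.4 = 2.319 mg/dL
Patient B: CrCl = (140 − 39) × 67.9 / (72 × 2.319) × 0.85 = 6857.9 / 166.97 × 0.85 ≈ 34.9 mL/min
|23.7 − 34.9| = 11.2 mL/min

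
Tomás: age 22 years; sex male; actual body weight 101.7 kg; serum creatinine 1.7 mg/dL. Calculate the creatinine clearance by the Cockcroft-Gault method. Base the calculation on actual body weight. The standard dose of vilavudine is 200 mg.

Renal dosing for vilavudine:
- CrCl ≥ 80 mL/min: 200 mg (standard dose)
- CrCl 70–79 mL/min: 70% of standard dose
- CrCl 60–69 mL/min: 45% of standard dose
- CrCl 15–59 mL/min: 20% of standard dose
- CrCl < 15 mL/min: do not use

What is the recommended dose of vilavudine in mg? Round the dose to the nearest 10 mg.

200 mg

CrCl = (140 − 22) × 101.7 / (72 × 1.7) = 12000.6 / 122.40 ≈ 98.0 mL/min
CrCl ≈ 98 mL/min → bracket ≥ 80 mL/min.
100% of 200 mg = 200 mg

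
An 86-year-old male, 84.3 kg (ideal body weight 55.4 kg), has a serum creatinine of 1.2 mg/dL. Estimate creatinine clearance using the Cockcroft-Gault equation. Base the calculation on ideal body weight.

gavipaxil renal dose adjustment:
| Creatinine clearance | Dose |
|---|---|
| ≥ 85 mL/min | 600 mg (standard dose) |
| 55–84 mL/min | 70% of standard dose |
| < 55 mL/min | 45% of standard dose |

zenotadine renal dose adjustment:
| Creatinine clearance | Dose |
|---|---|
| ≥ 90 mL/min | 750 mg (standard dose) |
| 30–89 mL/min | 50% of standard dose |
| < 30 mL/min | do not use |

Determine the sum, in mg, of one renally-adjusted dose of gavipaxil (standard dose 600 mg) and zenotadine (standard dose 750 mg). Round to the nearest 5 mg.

645 mg

CrCl = (140 − 86) × 55.4 / (72 × 1.2) = 2991.6 / 86.40 ≈ 34.6 mL/min
CrCl ≈ 35 mL/min.
gavipaxil: < 55 mL/min → 45% of 600 mg = 270 mg.
zenotadine: 30–89 mL/min → 50% of 750 mg = 375 mg.
Total = 270 + 375 = 645 mg.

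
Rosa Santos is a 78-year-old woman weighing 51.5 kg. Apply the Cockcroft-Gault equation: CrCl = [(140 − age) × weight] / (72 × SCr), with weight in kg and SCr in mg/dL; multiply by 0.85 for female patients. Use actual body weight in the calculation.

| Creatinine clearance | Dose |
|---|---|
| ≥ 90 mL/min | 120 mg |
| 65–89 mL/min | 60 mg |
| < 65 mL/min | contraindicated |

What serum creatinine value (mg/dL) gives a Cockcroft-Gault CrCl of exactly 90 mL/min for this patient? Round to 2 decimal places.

Standard dose requires CrCl ≥ 90 mL/min.
Set (140 − 78) × 51.5 × 0.85 / (72 × SCr) = 90
SCr = (140 − 78) × 51.5 × 0.85 / (72 × 90) = 0.419 mg/dL

0.42 mg/dL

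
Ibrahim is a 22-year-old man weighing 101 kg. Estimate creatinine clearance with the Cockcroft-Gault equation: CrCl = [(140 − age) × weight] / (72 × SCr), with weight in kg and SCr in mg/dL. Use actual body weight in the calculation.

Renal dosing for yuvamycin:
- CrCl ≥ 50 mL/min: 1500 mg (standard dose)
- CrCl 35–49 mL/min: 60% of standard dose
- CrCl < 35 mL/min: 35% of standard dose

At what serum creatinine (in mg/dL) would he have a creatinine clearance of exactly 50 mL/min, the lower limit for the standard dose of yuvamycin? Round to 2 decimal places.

Standard dose requires CrCl ≥ 50 mL/min.
Set (140 − 22) × 101 / (72 × SCr) = 50
SCr = (140 − 22) × 101 / (72 × 50) = 3.311 mg/dL

3.31 mg/dL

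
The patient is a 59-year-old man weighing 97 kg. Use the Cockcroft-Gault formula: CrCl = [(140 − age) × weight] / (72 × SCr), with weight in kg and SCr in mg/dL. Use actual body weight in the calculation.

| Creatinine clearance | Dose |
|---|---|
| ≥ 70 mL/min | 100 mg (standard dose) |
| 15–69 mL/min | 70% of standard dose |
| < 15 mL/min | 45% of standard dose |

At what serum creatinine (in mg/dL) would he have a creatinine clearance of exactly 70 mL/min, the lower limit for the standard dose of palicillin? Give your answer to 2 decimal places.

Standard dose requires CrCl ≥ 70 mL/min.
Set (140 − 59) × 97 / (72 × SCr) = 70
SCr = (140 − 59) × 97 / (72 × 70) = 1.559 mg/dL

1.56 mg/dL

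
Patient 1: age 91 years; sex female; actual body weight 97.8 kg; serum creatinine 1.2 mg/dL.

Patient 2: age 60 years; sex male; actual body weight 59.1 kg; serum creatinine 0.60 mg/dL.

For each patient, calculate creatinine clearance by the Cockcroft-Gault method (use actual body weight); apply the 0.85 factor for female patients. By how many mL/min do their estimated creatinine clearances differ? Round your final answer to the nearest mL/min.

Patient 1: CrCl = (140 − 91) × 97.8 / (72 × 1.2) × 0.85 = 4792.2 / 86.40 × 0.85 ≈ 47.1 mL/min
Patient 2: CrCl = (140 − 60) × 59.1 / (72 × 0.6) = 4728.0 / 43.20 ≈ 109.4 mL/min
|47.1 − 109.4| = 62.3 mL/min

62 mL/min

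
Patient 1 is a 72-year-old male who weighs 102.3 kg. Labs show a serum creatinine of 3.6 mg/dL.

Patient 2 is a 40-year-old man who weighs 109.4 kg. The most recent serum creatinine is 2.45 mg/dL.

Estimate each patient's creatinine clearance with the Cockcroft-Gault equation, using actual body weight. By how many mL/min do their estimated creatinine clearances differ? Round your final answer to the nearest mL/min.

35 mL/min

Patient 1: CrCl = (140 − 72) × 102.3 / (72 × 3.6) = 6956.4 / 259.20 ≈ 26.8 mL/min
Patient 2: CrCl = (140 − 40) × 109.4 / (72 × 2.45) = 10940.0 / 176.40 ≈ 62.0 mL/min
|26.8 − 62.0| = 35.2 mL/min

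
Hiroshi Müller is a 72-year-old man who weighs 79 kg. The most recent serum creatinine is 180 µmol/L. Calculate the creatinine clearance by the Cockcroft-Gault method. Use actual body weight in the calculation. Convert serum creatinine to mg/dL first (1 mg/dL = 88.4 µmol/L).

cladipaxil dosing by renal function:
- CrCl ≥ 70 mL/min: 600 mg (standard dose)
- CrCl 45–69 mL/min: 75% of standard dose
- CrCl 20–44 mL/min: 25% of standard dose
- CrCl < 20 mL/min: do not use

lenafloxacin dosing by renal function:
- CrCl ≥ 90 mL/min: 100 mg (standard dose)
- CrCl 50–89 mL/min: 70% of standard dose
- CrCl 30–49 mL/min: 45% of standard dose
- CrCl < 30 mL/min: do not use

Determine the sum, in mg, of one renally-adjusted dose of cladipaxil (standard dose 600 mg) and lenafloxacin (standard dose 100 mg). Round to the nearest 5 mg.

195 mg

SCr = 180 / 88.4 = 2.036 mg/dL
CrCl = (140 − 72) × 79 / (72 × 2.036) = 5372.0 / 146.59 ≈ 36.6 mL/min
CrCl ≈ 37 mL/min.
cladipaxil: 20–44 mL/min → 25% of 600 mg = 150 mg.
lenafloxacin: 30–49 mL/min → 45% of 100 mg = 45 mg.
Total = 150 + 45 = 195 mg.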